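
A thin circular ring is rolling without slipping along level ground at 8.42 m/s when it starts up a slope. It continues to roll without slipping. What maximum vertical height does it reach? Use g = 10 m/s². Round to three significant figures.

For this body I = MR², i.e. k = I/(MR²) = 1.
The rolling condition ω = v/R makes the rotational term ½I(v/R)² = ½kMv², so KE_total = ½(1+k)Mv² = Mv².
At the top the kinetic energy is zero, so Mv₀² = Mgh.
Thus h = (1+k)v₀²/(2g) = 2 × 8.42² / (2 × 10) ≈ 7.09 m.

h ≈ 7.09 m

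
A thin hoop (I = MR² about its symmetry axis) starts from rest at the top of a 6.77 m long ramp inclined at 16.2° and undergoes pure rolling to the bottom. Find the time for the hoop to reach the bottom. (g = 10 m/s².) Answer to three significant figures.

With I = MR², the ratio k = I/(MR²) is 1.
Along the incline Mg sinθ − f = Ma, and torque about the center fR = Iα = kMR²(a/R) gives f = kMa.
Hence a = g sinθ/(1+k) = 10×sin16.2°/2 = 1.395 m/s².
With constant a from rest, t = √(2L/a) = √(2·6.77/1.395) ≈ 3.12 s.

t ≈ 3.12 s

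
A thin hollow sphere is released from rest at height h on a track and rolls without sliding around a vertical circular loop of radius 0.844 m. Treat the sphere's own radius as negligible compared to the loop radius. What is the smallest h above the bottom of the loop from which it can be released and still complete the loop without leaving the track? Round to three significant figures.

h_min ≈ 2.39 m

For this body I = (2/3)MR², i.e. k = I/(MR²) = 2/3.
At the top of the loop, the minimum-contact condition is Mg = Mv_top²/r, so v_top² = gr.
With ω = v/R, the kinetic energy at speed v is ½(1+k)Mv² = (5/6)Mv².
Energy conservation from release (height h) to the top (height 2r): Mgh = Mg(2r) + (5/6)M·gr.
Thus h_min = 2r + (1+k)r/2 = r(2 + 1.667/2) = 0.844 × 2.833 ≈ 2.39 m.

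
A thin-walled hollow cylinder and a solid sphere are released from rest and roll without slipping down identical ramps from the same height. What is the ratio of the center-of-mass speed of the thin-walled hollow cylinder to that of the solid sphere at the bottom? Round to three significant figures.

Each satisfies Mgh = ½(1+k)Mv² with k = I/(MR²), so v ∝ 1/√(1+k).
For the thin-walled hollow cylinder k = 1; for the solid sphere k = 0.4.
v₁/v₂ = √((1+k₂)/(1+k₁)) = √(1.4/2) ≈ 0.837.

v_ratio ≈ 0.837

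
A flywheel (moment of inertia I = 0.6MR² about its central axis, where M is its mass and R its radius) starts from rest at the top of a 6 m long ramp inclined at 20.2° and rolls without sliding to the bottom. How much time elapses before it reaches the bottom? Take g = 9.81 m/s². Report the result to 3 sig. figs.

For this body I = 0.6MR², i.e. k = I/(MR²) = 0.6.
Newton's second law down the slope: Mg sinθ − f = Ma. The torque equation fR = Iα (with α = a/R) gives f = kMa.
Hence a = g sinθ/(1+k) = 9.81×sin20.2°/1.6 = 2.117 m/s².
Starting from rest, L = ½at², so t = √(2L/a) = √(2×6/2.117) ≈ 2.38 s.

t ≈ 2.38 s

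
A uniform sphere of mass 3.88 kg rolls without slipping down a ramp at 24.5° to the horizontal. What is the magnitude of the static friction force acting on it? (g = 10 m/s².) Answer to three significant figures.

The moment of inertia is (2/5)MR², giving k ≡ I/(MR²) = 0.4.
Translational: Mg sinθ − f = Ma. Rotational about the CM: fR = Iα = kMRa, so f = kMa.
Combining, a = g sinθ/(1+k) and f = kMa = kMg sinθ/(1+k).
f = 0.4 × 3.88 × 10 × sin24.5° / 1.4 ≈ 4.60 N.

f ≈ 4.60 N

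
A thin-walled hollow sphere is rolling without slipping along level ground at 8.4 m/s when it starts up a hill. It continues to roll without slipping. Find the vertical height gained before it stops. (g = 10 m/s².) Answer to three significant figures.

Here I = (2/3)MR², so the shape factor k = I/(MR²) = 2/3.
Rolling without slipping gives ω = v/R, so the total kinetic energy is ½Mv² + ½Iω² = ½(1+k)Mv² = (5/6)Mv².
At the top the kinetic energy is zero, so (5/6)Mv₀² = Mgh.
Thus h = (1+k)v₀²/(2g) = 1.667 × 8.4² / (2 × 10) ≈ 5.88 m.

h ≈ 5.88 m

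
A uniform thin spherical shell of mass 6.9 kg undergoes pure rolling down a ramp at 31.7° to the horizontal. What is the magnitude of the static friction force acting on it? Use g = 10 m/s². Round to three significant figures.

With I = (2/3)MR², the ratio k = I/(MR²) is 2/3.
Translational: Mg sinθ − f = Ma. Rotational about the CM: fR = Iα = kMRa, so f = kMa.
Combining, a = g sinθ/(1+k) and f = kMa = kMg sinθ/(1+k).
f = (2/3) × 6.9 × 10 × sin31.7° / 1.667 ≈ 14.5 N.

f ≈ 14.5 N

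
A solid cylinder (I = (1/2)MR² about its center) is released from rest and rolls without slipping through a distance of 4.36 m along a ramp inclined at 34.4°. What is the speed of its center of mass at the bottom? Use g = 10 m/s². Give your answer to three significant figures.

v ≈ 5.73 m/s

The moment of inertia is (1/2)MR², giving k ≡ I/(MR²) = 0.5.
Since it rolls without slipping, ω = v/R and KE = ½Mv² + ½Iω² = ½(1+k)Mv² = (3/4)Mv².
The vertical drop is h = L sinθ = 4.36 × sin34.4° = 2.463 m.
Setting Mgh = (3/4)Mv² gives v = √(2gh/(1+k)) = √(2·10·2.463/1.5) ≈ 5.73 m/s.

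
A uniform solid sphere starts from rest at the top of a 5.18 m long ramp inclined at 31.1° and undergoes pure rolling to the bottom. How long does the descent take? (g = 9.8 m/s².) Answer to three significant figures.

t ≈ 1.69 s

With I = (2/5)MR², the ratio k = I/(MR²) is 0.4.
Translational: Mg sinθ − f = Ma. Rotational about the CM: fR = Iα = kMRa, so f = kMa.
Hence a = g sinθ/(1+k) = 9.8×sin31.1°/1.4 = 3.616 m/s².
With constant a from rest, t = √(2L/a) = √(2·5.18/3.616) ≈ 1.69 s.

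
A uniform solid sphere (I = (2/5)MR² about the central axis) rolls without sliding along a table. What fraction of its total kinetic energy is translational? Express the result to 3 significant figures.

fraction ≈ 0.714

With I = (2/5)MR², the ratio k = I/(MR²) is 0.4.
Since ω = v/R, the translational part is ½Mv² and the rotational part is ½I(v/R)² = ½kMv²; the total is ½(1+k)Mv².
The translational fraction is therefore 1/(1+k) = 1/1.4 ≈ 0.714.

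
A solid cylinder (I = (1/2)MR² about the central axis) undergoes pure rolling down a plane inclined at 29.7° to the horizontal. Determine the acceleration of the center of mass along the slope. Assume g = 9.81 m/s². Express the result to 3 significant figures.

a ≈ 3.24 m/s²

For this body I = (1/2)MR², i.e. k = I/(MR²) = 0.5.
Along the incline Mg sinθ − f = Ma, and torque about the center fR = Iα = kMR²(a/R) gives f = kMa.
Eliminating f: Mg sinθ = (1+k)Ma, so a = g sinθ/(1+k) = 9.81 × sin29.7° / 1.5 ≈ 3.24 m/s².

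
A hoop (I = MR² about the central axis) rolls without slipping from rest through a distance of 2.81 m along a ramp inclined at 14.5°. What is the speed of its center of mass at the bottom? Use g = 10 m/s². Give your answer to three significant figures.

v ≈ 2.65 m/s

With I = MR², the ratio k = I/(MR²) is 1.
Pure rolling means v = ωR; then KE = ½Mv² + ½I(v/R)² = ½(1+k)Mv² = Mv².
The vertical drop is h = L sinθ = 2.81 × sin14.5° = 0.7036 m.
Setting Mgh = Mv² gives v = √(2gh/(1+k)) = √(2·10·0.7036/2) ≈ 2.65 m/s.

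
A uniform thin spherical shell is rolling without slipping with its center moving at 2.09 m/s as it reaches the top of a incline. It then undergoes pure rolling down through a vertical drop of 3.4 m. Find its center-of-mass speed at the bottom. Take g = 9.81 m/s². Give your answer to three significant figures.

v ≈ 6.66 m/s

For this body I = (2/3)MR², i.e. k = I/(MR²) = 2/3.
Rolling without slipping gives ω = v/R, so the total kinetic energy is ½Mv² + ½Iω² = ½(1+k)Mv² = (5/6)Mv².
Energy conservation: (5/6)Mv₀² + Mgh = (5/6)Mv², so v² = v₀² + 2gh/(1+k).
v = √(2.09² + 2×9.81×3.4/1.667) = √44.39 ≈ 6.66 m/s.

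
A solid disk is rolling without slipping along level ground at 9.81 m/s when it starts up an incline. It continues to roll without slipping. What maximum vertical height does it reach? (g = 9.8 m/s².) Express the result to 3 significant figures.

The moment of inertia is (1/2)MR², giving k ≡ I/(MR²) = 0.5.
Rolling without slipping gives ω = v/R, so the total kinetic energy is ½Mv² + ½Iω² = ½(1+k)Mv² = (3/4)Mv².
All of this converts to potential energy at the highest point: (3/4)Mv₀² = Mgh.
Thus h = (1+k)v₀²/(2g) = 1.5 × 9.81² / (2 × 9.8) ≈ 7.37 m.

h ≈ 7.37 m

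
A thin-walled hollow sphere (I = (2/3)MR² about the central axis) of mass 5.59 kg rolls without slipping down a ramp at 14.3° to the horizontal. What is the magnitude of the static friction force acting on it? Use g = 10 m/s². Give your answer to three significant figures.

With I = (2/3)MR², the ratio k = I/(MR²) is 2/3.
Newton's second law down the slope: Mg sinθ − f = Ma. The torque equation fR = Iα (with α = a/R) gives f = kMa.
Combining, a = g sinθ/(1+k) and f = kMa = kMg sinθ/(1+k).
f = (2/3) × 5.59 × 10 × sin14.3° / 1.667 ≈ 5.52 N.

f ≈ 5.52 N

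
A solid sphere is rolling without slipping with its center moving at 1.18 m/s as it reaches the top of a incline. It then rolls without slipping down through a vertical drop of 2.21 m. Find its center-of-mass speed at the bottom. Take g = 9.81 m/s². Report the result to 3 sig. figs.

With I = (2/5)MR², the ratio k = I/(MR²) is 0.4.
Rolling without slipping gives ω = v/R, so the total kinetic energy is ½Mv² + ½Iω² = ½(1+k)Mv² = (7/10)Mv².
Energy conservation: (7/10)Mv₀² + Mgh = (7/10)Mv², so v² = v₀² + 2gh/(1+k).
v = √(1.18² + 2×9.81×2.21/1.4) = √32.36 ≈ 5.69 m/s.

v ≈ 5.69 m/s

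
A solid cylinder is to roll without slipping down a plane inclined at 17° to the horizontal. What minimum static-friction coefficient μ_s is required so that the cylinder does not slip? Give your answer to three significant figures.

μ_min ≈ 0.102

For this body I = (1/2)MR², i.e. k = I/(MR²) = 0.5.
Along the incline Mg sinθ − f = Ma, and torque about the center fR = Iα = kMR²(a/R) gives f = kMa.
These give a = g sinθ/(1+k) and the required friction f = kMg sinθ/(1+k).
With N = Mg cosθ, the no-slip condition f ≤ μN gives μ_min = f/N = k tanθ/(1+k).
μ_min = 0.5 × tan17° / 1.5 ≈ 0.102.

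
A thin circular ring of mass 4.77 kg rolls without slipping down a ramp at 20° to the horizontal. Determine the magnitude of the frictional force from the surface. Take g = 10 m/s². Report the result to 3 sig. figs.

With I = MR², the ratio k = I/(MR²) is 1.
Translational: Mg sinθ − f = Ma. Rotational about the CM: fR = Iα = kMRa, so f = kMa.
Combining, a = g sinθ/(1+k) and f = kMa = kMg sinθ/(1+k).
f = 1 × 4.77 × 10 × sin20° / 2 ≈ 8.16 N.

f ≈ 8.16 N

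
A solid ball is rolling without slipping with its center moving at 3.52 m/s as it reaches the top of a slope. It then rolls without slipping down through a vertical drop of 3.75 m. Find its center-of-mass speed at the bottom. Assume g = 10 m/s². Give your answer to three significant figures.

v ≈ 8.12 m/s

For this body I = (2/5)MR², i.e. k = I/(MR²) = 0.4.
Since it rolls without slipping, ω = v/R and KE = ½Mv² + ½Iω² = ½(1+k)Mv² = (7/10)Mv².
Conserving energy between top and bottom: (7/10)Mv² = (7/10)Mv₀² + Mgh, hence v² = v₀² + 2gh/(1+k).
v = √(3.52² + 2×10×3.75/1.4) = √65.96 ≈ 8.12 m/s.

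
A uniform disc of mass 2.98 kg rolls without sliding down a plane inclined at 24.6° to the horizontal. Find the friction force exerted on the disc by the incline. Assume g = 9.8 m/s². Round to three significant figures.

f ≈ 4.05 N

The moment of inertia is (1/2)MR², giving k ≡ I/(MR²) = 0.5.
Along the incline Mg sinθ − f = Ma, and torque about the center fR = Iα = kMR²(a/R) gives f = kMa.
Combining, a = g sinθ/(1+k) and f = kMa = kMg sinθ/(1+k).
f = 0.5 × 2.98 × 9.8 × sin24.6° / 1.5 ≈ 4.05 N.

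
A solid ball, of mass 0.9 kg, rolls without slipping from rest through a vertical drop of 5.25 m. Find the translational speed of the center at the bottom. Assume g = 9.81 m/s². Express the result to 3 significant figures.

v ≈ 8.58 m/s

Here I = (2/5)MR², so the shape factor k = I/(MR²) = 0.4.
The rolling condition ω = v/R makes the rotational term ½I(v/R)² = ½kMv², so KE_total = ½(1+k)Mv² = (7/10)Mv².
Setting Mgh = (7/10)Mv² gives v = √(2gh/(1+k)) = √(2·9.81·5.25/1.4) ≈ 8.58 m/s.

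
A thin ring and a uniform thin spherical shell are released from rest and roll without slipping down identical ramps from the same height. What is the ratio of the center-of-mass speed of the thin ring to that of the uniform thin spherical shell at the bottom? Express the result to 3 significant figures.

v_ratio ≈ 0.913

Each satisfies Mgh = ½(1+k)Mv² with k = I/(MR²), so v ∝ 1/√(1+k).
For the thin ring k = 1; for the uniform thin spherical shell k = 2/3.
v₁/v₂ = √((1+k₂)/(1+k₁)) = √(1.667/2) ≈ 0.913.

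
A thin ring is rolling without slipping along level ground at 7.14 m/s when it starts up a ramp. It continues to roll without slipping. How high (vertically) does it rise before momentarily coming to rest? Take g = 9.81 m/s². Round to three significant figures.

The moment of inertia is MR², giving k ≡ I/(MR²) = 1.
Since it rolls without slipping, ω = v/R and KE = ½Mv² + ½Iω² = ½(1+k)Mv² = Mv².
At the top the kinetic energy is zero, so Mv₀² = Mgh.
Thus h = (1+k)v₀²/(2g) = 2 × 7.14² / (2 × 9.81) ≈ 5.20 m.

h ≈ 5.20 m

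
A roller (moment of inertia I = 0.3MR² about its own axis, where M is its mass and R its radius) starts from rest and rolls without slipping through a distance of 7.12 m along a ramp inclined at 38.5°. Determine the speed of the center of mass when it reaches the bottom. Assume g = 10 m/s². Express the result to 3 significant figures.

Here I = 0.3MR², so the shape factor k = I/(MR²) = 0.3.
The rolling condition ω = v/R makes the rotational term ½I(v/R)² = ½kMv², so KE_total = ½(1+k)Mv² = (13/20)Mv².
The vertical drop is h = L sinθ = 7.12 × sin38.5° = 4.432 m.
Setting Mgh = (13/20)Mv² gives v = √(2gh/(1+k)) = √(2·10·4.432/1.3) ≈ 8.26 m/s.

v ≈ 8.26 m/s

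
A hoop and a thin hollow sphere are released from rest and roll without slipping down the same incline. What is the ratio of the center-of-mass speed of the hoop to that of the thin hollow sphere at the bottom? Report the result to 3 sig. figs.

v_ratio ≈ 0.913

Each satisfies Mgh = ½(1+k)Mv² with k = I/(MR²), so v ∝ 1/√(1+k).
For the hoop k = 1; for the thin hollow sphere k = 2/3.
v₁/v₂ = √((1+k₂)/(1+k₁)) = √(1.667/2) ≈ 0.913.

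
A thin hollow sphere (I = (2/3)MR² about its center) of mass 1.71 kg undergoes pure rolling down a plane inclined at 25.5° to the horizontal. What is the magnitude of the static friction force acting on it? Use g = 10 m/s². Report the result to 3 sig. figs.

f ≈ 2.94 N

With I = (2/3)MR², the ratio k = I/(MR²) is 2/3.
Translational: Mg sinθ − f = Ma. Rotational about the CM: fR = Iα = kMRa, so f = kMa.
Combining, a = g sinθ/(1+k) and f = kMa = kMg sinθ/(1+k).
f = (2/3) × 1.71 × 10 × sin25.5° / 1.667 ≈ 2.94 N.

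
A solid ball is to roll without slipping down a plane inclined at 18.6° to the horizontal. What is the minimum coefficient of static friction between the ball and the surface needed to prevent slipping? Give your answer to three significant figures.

μ_min ≈ 0.0962

Here I = (2/5)MR², so the shape factor k = I/(MR²) = 0.4.
Along the incline Mg sinθ − f = Ma, and torque about the center fR = Iα = kMR²(a/R) gives f = kMa.
These give a = g sinθ/(1+k) and the required friction f = kMg sinθ/(1+k).
The normal force is N = Mg cosθ, so μ_min = f/N = k tanθ/(1+k).
μ_min = 0.4 × tan18.6° / 1.4 ≈ 0.0962.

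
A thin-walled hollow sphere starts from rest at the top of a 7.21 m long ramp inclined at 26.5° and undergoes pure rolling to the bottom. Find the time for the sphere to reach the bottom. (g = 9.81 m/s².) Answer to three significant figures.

Here I = (2/3)MR², so the shape factor k = I/(MR²) = 2/3.
Newton's second law down the slope: Mg sinθ − f = Ma. The torque equation fR = Iα (with α = a/R) gives f = kMa.
Hence a = g sinθ/(1+k) = 9.81×sin26.5°/1.667 = 2.626 m/s².
Starting from rest, L = ½at², so t = √(2L/a) = √(2×7.21/2.626) ≈ 2.34 s.

t ≈ 2.34 s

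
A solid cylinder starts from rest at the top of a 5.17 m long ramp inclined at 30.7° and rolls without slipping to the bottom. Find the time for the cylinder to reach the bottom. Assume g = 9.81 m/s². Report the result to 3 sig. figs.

With I = (1/2)MR², the ratio k = I/(MR²) is 0.5.
Newton's second law down the slope: Mg sinθ − f = Ma. The torque equation fR = Iα (with α = a/R) gives f = kMa.
Hence a = g sinθ/(1+k) = 9.81×sin30.7°/1.5 = 3.339 m/s².
Starting from rest, L = ½at², so t = √(2L/a) = √(2×5.17/3.339) ≈ 1.76 s.

t ≈ 1.76 s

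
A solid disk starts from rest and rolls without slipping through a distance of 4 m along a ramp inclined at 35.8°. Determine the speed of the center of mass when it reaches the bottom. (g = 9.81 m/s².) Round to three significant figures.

With I = (1/2)MR², the ratio k = I/(MR²) is 0.5.
The rolling condition ω = v/R makes the rotational term ½I(v/R)² = ½kMv², so KE_total = ½(1+k)Mv² = (3/4)Mv².
The vertical drop is h = L sinθ = 4 × sin35.8° = 2.34 m.
Energy conservation: Mgh = (3/4)Mv², so v = √(2gh/(1+k)) = √(2 × 9.81 × 2.34 / 1.5) ≈ 5.53 m/s.

v ≈ 5.53 m/s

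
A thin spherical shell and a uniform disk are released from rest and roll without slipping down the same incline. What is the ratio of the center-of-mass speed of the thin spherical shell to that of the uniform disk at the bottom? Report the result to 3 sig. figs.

Each satisfies Mgh = ½(1+k)Mv² with k = I/(MR²), so v ∝ 1/√(1+k).
For the thin spherical shell k = 2/3; for the uniform disk k = 0.5.
v₁/v₂ = √((1+k₂)/(1+k₁)) = √(1.5/1.667) ≈ 0.949.

v_ratio ≈ 0.949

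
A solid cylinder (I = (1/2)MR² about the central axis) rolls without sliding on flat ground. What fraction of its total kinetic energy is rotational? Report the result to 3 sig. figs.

fraction ≈ 0.333

For this body I = (1/2)MR², i.e. k = I/(MR²) = 0.5.
Since ω = v/R, the translational part is ½Mv² and the rotational part is ½I(v/R)² = ½kMv²; the total is ½(1+k)Mv².
The rotational fraction is therefore k/(1+k) = 0.5/1.5 ≈ 0.333.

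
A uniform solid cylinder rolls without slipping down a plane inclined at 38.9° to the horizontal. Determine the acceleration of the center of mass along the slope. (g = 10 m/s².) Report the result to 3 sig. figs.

The moment of inertia is (1/2)MR², giving k ≡ I/(MR²) = 0.5.
Along the incline Mg sinθ − f = Ma, and torque about the center fR = Iα = kMR²(a/R) gives f = kMa.
Eliminating f: Mg sinθ = (1+k)Ma, so a = g sinθ/(1+k) = 10 × sin38.9° / 1.5 ≈ 4.19 m/s².

a ≈ 4.19 m/s²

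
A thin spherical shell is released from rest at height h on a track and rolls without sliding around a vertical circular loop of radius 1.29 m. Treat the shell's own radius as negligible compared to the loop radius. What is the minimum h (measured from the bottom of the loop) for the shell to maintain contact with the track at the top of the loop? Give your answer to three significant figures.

Here I = (2/3)MR², so the shape factor k = I/(MR²) = 2/3.
At the top, contact is just lost when gravity alone supplies the centripetal force: Mg = Mv_top²/r, i.e. v_top² = gr.
With ω = v/R, the kinetic energy at speed v is ½(1+k)Mv² = (5/6)Mv².
Energy conservation from release (height h) to the top (height 2r): Mgh = Mg(2r) + (5/6)M·gr.
Thus h_min = 2r + (1+k)r/2 = r(2 + 1.667/2) = 1.29 × 2.833 ≈ 3.66 m.

h_min ≈ 3.66 m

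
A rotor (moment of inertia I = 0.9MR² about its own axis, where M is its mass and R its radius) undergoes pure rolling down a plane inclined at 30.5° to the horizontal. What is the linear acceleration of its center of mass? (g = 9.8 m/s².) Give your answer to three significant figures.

a ≈ 2.62 m/s²

Here I = 0.9MR², so the shape factor k = I/(MR²) = 0.9.
Newton's second law down the slope: Mg sinθ − f = Ma. The torque equation fR = Iα (with α = a/R) gives f = kMa.
Eliminating f: Mg sinθ = (1+k)Ma, so a = g sinθ/(1+k) = 9.8 × sin30.5° / 1.9 ≈ 2.62 m/s².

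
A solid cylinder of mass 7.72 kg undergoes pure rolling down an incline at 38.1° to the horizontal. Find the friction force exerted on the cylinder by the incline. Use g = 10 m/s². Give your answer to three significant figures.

f ≈ 15.9 N

With I = (1/2)MR², the ratio k = I/(MR²) is 0.5.
Translational: Mg sinθ − f = Ma. Rotational about the CM: fR = Iα = kMRa, so f = kMa.
Combining, a = g sinθ/(1+k) and f = kMa = kMg sinθ/(1+k).
f = 0.5 × 7.72 × 10 × sin38.1° / 1.5 ≈ 15.9 N.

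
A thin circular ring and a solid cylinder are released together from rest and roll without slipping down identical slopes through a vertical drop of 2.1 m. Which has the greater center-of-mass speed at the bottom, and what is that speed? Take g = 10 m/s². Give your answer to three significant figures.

For rolling without slipping, Mgh = ½(1+k)Mv² where k = I/(MR²), so v = √(2gh/(1+k)).
Thin circular ring: k = 1, giving v = √(2×10×2.1/2) = 4.583 m/s.
Solid cylinder: k = 0.5, giving v = √(2×10×2.1/1.5) = 5.292 m/s.
The smaller k wins: the solid cylinder, at ≈ 5.29 m/s.

the solid cylinder, at v ≈ 5.29 m/s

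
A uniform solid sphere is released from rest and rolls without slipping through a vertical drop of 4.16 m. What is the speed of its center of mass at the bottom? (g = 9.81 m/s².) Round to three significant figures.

Here I = (2/5)MR², so the shape factor k = I/(MR²) = 0.4.
Since it rolls without slipping, ω = v/R and KE = ½Mv² + ½Iω² = ½(1+k)Mv² = (7/10)Mv².
Energy conservation: Mgh = (7/10)Mv², so v = √(2gh/(1+k)) = √(2 × 9.81 × 4.16 / 1.4) ≈ 7.64 m/s.

v ≈ 7.64 m/s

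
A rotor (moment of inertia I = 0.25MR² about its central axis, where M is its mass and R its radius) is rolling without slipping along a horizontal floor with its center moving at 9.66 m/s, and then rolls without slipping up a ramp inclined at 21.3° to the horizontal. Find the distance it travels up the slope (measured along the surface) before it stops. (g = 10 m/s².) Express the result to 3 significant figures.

d ≈ 16.1 m

With I = 0.25MR², the ratio k = I/(MR²) is 0.25.
The rolling condition ω = v/R makes the rotational term ½I(v/R)² = ½kMv², so KE_total = ½(1+k)Mv² = (5/8)Mv².
Setting this equal to Mgh gives the vertical rise h = (1+k)v₀²/(2g) = 1.25×9.66²/(2×10) = 5.832 m.
Along the incline, d = h/sinθ = 5.832/sin21.3° ≈ 16.1 m.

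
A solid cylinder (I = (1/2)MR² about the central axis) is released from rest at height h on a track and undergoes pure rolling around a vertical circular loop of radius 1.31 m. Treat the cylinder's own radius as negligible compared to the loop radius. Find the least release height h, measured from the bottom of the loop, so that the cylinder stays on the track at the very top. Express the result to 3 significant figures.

h_min ≈ 3.60 m

Here I = (1/2)MR², so the shape factor k = I/(MR²) = 0.5.
At the top of the loop, the minimum-contact condition is Mg = Mv_top²/r, so v_top² = gr.
With ω = v/R, the kinetic energy at speed v is ½(1+k)Mv² = (3/4)Mv².
Energy conservation from release (height h) to the top (height 2r): Mgh = Mg(2r) + (3/4)M·gr.
Thus h_min = 2r + (1+k)r/2 = r(2 + 1.5/2) = 1.31 × 2.75 ≈ 3.60 m.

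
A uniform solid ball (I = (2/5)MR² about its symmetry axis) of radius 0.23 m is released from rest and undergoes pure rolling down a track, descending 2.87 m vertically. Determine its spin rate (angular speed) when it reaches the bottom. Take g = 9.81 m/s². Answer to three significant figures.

Here I = (2/5)MR², so the shape factor k = I/(MR²) = 0.4.
Since it rolls without slipping, ω = v/R and KE = ½Mv² + ½Iω² = ½(1+k)Mv² = (7/10)Mv².
Energy conservation Mgh = ½(1+k)Mv² gives v = √(2gh/(1+k)) = √(2 × 9.81 × 2.87 / 1.4) = 6.342 m/s.
The angular speed follows from ω = v/R = 6.342/0.23 ≈ 27.6 rad/s.

ω ≈ 27.6 rad/s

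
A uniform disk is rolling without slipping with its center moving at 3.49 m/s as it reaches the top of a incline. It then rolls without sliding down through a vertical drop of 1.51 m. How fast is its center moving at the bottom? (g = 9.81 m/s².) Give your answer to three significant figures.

v ≈ 5.65 m/s

The moment of inertia is (1/2)MR², giving k ≡ I/(MR²) = 0.5.
The rolling condition ω = v/R makes the rotational term ½I(v/R)² = ½kMv², so KE_total = ½(1+k)Mv² = (3/4)Mv².
Energy conservation: (3/4)Mv₀² + Mgh = (3/4)Mv², so v² = v₀² + 2gh/(1+k).
v = √(3.49² + 2×9.81×1.51/1.5) = √31.93 ≈ 5.65 m/s.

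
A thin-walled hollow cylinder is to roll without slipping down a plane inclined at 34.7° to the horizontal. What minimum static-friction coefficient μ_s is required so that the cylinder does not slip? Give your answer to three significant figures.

μ_min ≈ 0.346

Here I = MR², so the shape factor k = I/(MR²) = 1.
Along the incline Mg sinθ − f = Ma, and torque about the center fR = Iα = kMR²(a/R) gives f = kMa.
These give a = g sinθ/(1+k) and the required friction f = kMg sinθ/(1+k).
With N = Mg cosθ, the no-slip condition f ≤ μN gives μ_min = f/N = k tanθ/(1+k).
μ_min = 1 × tan34.7° / 2 ≈ 0.346.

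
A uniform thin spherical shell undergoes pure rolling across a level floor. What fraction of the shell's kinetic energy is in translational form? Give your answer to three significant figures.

fraction ≈ 0.600

The moment of inertia is (2/3)MR², giving k ≡ I/(MR²) = 2/3.
With ω = v/R, KE_trans = ½Mv² and KE_rot = ½Iω² = ½kMv², so KE_total = ½(1+k)Mv².
The translational fraction is therefore 1/(1+k) = 1/1.667 ≈ 0.600.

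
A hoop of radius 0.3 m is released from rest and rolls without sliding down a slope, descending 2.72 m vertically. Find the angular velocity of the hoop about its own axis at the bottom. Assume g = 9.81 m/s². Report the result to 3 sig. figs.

ω ≈ 17.2 rad/s

Here I = MR², so the shape factor k = I/(MR²) = 1.
Pure rolling means v = ωR; then KE = ½Mv² + ½I(v/R)² = ½(1+k)Mv² = Mv².
Energy conservation Mgh = ½(1+k)Mv² gives v = √(2gh/(1+k)) = √(2 × 9.81 × 2.72 / 2) = 5.166 m/s.
Then ω = v/R = 5.166 / 0.3 ≈ 17.2 rad/s.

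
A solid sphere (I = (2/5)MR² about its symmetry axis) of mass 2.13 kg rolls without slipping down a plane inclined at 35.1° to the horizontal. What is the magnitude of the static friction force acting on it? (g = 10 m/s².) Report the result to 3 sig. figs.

f ≈ 3.50 N

With I = (2/5)MR², the ratio k = I/(MR²) is 0.4.
Translational: Mg sinθ − f = Ma. Rotational about the CM: fR = Iα = kMRa, so f = kMa.
Combining, a = g sinθ/(1+k) and f = kMa = kMg sinθ/(1+k).
f = 0.4 × 2.13 × 10 × sin35.1° / 1.4 ≈ 3.50 N.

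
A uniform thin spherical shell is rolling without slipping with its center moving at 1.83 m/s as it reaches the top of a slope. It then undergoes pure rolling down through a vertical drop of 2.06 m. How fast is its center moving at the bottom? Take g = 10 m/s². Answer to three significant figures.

For this body I = (2/3)MR², i.e. k = I/(MR²) = 2/3.
Pure rolling means v = ωR; then KE = ½Mv² + ½I(v/R)² = ½(1+k)Mv² = (5/6)Mv².
Energy conservation: (5/6)Mv₀² + Mgh = (5/6)Mv², so v² = v₀² + 2gh/(1+k).
v = √(1.83² + 2×10×2.06/1.667) = √28.07 ≈ 5.30 m/s.

v ≈ 5.30 m/s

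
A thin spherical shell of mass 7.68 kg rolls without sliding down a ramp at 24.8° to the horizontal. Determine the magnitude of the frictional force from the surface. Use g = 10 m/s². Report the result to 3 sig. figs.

f ≈ 12.9 N

Here I = (2/3)MR², so the shape factor k = I/(MR²) = 2/3.
Along the incline Mg sinθ − f = Ma, and torque about the center fR = Iα = kMR²(a/R) gives f = kMa.
Combining, a = g sinθ/(1+k) and f = kMa = kMg sinθ/(1+k).
f = (2/3) × 7.68 × 10 × sin24.8° / 1.667 ≈ 12.9 N.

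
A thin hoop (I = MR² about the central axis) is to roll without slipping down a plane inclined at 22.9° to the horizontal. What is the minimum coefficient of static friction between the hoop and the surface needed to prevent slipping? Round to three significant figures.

μ_min ≈ 0.211

With I = MR², the ratio k = I/(MR²) is 1.
Along the incline Mg sinθ − f = Ma, and torque about the center fR = Iα = kMR²(a/R) gives f = kMa.
These give a = g sinθ/(1+k) and the required friction f = kMg sinθ/(1+k).
With N = Mg cosθ, the no-slip condition f ≤ μN gives μ_min = f/N = k tanθ/(1+k).
μ_min = 1 × tan22.9° / 2 ≈ 0.211.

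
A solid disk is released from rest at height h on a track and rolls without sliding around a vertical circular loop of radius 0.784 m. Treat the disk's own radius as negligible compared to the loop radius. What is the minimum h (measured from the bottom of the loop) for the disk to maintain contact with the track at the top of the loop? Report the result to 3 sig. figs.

h_min ≈ 2.16 m

Here I = (1/2)MR², so the shape factor k = I/(MR²) = 0.5.
At the top, contact is just lost when gravity alone supplies the centripetal force: Mg = Mv_top²/r, i.e. v_top² = gr.
With ω = v/R, the kinetic energy at speed v is ½(1+k)Mv² = (3/4)Mv².
Energy conservation from release (height h) to the top (height 2r): Mgh = Mg(2r) + (3/4)M·gr.
Thus h_min = 2r + (1+k)r/2 = r(2 + 1.5/2) = 0.784 × 2.75 ≈ 2.16 m.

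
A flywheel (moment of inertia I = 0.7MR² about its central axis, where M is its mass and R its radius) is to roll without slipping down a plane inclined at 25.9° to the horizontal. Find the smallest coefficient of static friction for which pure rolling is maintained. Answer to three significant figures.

The moment of inertia is 0.7MR², giving k ≡ I/(MR²) = 0.7.
Newton's second law down the slope: Mg sinθ − f = Ma. The torque equation fR = Iα (with α = a/R) gives f = kMa.
These give a = g sinθ/(1+k) and the required friction f = kMg sinθ/(1+k).
With N = Mg cosθ, the no-slip condition f ≤ μN gives μ_min = f/N = k tanθ/(1+k).
μ_min = 0.7 × tan25.9° / 1.7 ≈ 0.200.

μ_min ≈ 0.200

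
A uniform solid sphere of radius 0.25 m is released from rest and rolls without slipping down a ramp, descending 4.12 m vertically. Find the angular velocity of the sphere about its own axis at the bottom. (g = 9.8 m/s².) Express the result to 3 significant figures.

ω ≈ 30.4 rad/s

Here I = (2/5)MR², so the shape factor k = I/(MR²) = 0.4.
Pure rolling means v = ωR; then KE = ½Mv² + ½I(v/R)² = ½(1+k)Mv² = (7/10)Mv².
Energy conservation Mgh = ½(1+k)Mv² gives v = √(2gh/(1+k)) = √(2 × 9.8 × 4.12 / 1.4) = 7.595 m/s.
The angular speed follows from ω = v/R = 7.595/0.25 ≈ 30.4 rad/s.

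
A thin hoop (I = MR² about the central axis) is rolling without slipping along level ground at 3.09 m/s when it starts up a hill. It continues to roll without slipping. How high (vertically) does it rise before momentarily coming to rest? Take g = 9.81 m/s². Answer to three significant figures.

For this body I = MR², i.e. k = I/(MR²) = 1.
Pure rolling means v = ωR; then KE = ½Mv² + ½I(v/R)² = ½(1+k)Mv² = Mv².
All of this converts to potential energy at the highest point: Mv₀² = Mgh.
Thus h = (1+k)v₀²/(2g) = 2 × 3.09² / (2 × 9.81) ≈ 0.973 m.

h ≈ 0.973 m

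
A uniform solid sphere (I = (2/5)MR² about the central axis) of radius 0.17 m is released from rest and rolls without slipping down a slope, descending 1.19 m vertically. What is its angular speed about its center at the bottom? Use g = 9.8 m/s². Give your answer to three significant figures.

For this body I = (2/5)MR², i.e. k = I/(MR²) = 0.4.
Pure rolling means v = ωR; then KE = ½Mv² + ½I(v/R)² = ½(1+k)Mv² = (7/10)Mv².
Energy conservation Mgh = ½(1+k)Mv² gives v = √(2gh/(1+k)) = √(2 × 9.8 × 1.19 / 1.4) = 4.082 m/s.
The angular speed follows from ω = v/R = 4.082/0.17 ≈ 24.0 rad/s.

ω ≈ 24.0 rad/s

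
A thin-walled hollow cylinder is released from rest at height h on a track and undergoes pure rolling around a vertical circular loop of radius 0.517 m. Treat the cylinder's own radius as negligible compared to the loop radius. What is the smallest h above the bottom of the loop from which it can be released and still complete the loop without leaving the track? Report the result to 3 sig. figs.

h_min ≈ 1.55 m

For this body I = MR², i.e. k = I/(MR²) = 1.
At the top, contact is just lost when gravity alone supplies the centripetal force: Mg = Mv_top²/r, i.e. v_top² = gr.
With ω = v/R, the kinetic energy at speed v is ½(1+k)Mv² = Mv².
Energy conservation from release (height h) to the top (height 2r): Mgh = Mg(2r) + M·gr.
Thus h_min = 2r + (1+k)r/2 = r(2 + 2/2) = 0.517 × 3 ≈ 1.55 m.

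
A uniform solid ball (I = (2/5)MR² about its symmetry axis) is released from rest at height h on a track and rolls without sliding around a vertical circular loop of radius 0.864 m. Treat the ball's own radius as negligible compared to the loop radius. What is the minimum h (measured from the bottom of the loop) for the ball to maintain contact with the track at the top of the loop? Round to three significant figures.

h_min ≈ 2.33 m

With I = (2/5)MR², the ratio k = I/(MR²) is 0.4.
At the top, contact is just lost when gravity alone supplies the centripetal force: Mg = Mv_top²/r, i.e. v_top² = gr.
With ω = v/R, the kinetic energy at speed v is ½(1+k)Mv² = (7/10)Mv².
Energy conservation from release (height h) to the top (height 2r): Mgh = Mg(2r) + (7/10)M·gr.
Thus h_min = 2r + (1+k)r/2 = r(2 + 1.4/2) = 0.864 × 2.7 ≈ 2.33 m.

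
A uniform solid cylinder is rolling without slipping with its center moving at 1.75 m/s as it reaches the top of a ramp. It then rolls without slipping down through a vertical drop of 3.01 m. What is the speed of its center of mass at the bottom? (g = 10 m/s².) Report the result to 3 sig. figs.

Here I = (1/2)MR², so the shape factor k = I/(MR²) = 0.5.
The rolling condition ω = v/R makes the rotational term ½I(v/R)² = ½kMv², so KE_total = ½(1+k)Mv² = (3/4)Mv².
Energy conservation: (3/4)Mv₀² + Mgh = (3/4)Mv², so v² = v₀² + 2gh/(1+k).
v = √(1.75² + 2×10×3.01/1.5) = √43.2 ≈ 6.57 m/s.

v ≈ 6.57 m/s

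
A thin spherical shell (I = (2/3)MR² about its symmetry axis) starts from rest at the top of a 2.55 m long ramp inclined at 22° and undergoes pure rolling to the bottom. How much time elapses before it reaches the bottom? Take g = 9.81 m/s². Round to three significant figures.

With I = (2/3)MR², the ratio k = I/(MR²) is 2/3.
Translational: Mg sinθ − f = Ma. Rotational about the CM: fR = Iα = kMRa, so f = kMa.
Hence a = g sinθ/(1+k) = 9.81×sin22°/1.667 = 2.205 m/s².
With constant a from rest, t = √(2L/a) = √(2·2.55/2.205) ≈ 1.52 s.

t ≈ 1.52 s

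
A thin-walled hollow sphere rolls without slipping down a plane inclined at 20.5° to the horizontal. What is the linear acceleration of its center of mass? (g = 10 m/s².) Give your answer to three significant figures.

The moment of inertia is (2/3)MR², giving k ≡ I/(MR²) = 2/3.
Along the incline Mg sinθ − f = Ma, and torque about the center fR = Iα = kMR²(a/R) gives f = kMa.
Eliminating f: Mg sinθ = (1+k)Ma, so a = g sinθ/(1+k) = 10 × sin20.5° / 1.667 ≈ 2.10 m/s².

a ≈ 2.10 m/s²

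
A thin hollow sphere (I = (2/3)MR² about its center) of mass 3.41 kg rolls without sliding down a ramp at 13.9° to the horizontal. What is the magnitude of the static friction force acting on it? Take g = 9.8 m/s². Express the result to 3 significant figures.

f ≈ 3.21 N

With I = (2/3)MR², the ratio k = I/(MR²) is 2/3.
Translational: Mg sinθ − f = Ma. Rotational about the CM: fR = Iα = kMRa, so f = kMa.
Combining, a = g sinθ/(1+k) and f = kMa = kMg sinθ/(1+k).
f = (2/3) × 3.41 × 9.8 × sin13.9° / 1.667 ≈ 3.21 N.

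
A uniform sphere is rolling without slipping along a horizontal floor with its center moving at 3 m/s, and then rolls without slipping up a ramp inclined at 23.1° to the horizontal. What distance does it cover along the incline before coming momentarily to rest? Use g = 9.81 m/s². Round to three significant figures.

With I = (2/5)MR², the ratio k = I/(MR²) is 0.4.
The rolling condition ω = v/R makes the rotational term ½I(v/R)² = ½kMv², so KE_total = ½(1+k)Mv² = (7/10)Mv².
Setting this equal to Mgh gives the vertical rise h = (1+k)v₀²/(2g) = 1.4×3²/(2×9.81) = 0.6422 m.
Along the incline, d = h/sinθ = 0.6422/sin23.1° ≈ 1.64 m.

d ≈ 1.64 m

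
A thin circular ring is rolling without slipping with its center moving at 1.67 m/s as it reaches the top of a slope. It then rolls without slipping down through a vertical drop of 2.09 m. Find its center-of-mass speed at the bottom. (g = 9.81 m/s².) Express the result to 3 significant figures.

v ≈ 4.83 m/s

The moment of inertia is MR², giving k ≡ I/(MR²) = 1.
Pure rolling means v = ωR; then KE = ½Mv² + ½I(v/R)² = ½(1+k)Mv² = Mv².
Conserving energy between top and bottom: Mv² = Mv₀² + Mgh, hence v² = v₀² + 2gh/(1+k).
v = √(1.67² + 2×9.81×2.09/2) = √23.29 ≈ 4.83 m/s.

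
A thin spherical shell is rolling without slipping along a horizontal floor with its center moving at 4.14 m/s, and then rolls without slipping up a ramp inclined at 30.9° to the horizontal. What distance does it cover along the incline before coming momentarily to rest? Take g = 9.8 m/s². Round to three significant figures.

d ≈ 2.84 m

For this body I = (2/3)MR², i.e. k = I/(MR²) = 2/3.
Pure rolling means v = ωR; then KE = ½Mv² + ½I(v/R)² = ½(1+k)Mv² = (5/6)Mv².
Setting this equal to Mgh gives the vertical rise h = (1+k)v₀²/(2g) = 1.667×4.14²/(2×9.8) = 1.457 m.
The distance along the slope is d = h/sinθ = 1.457/sin30.9° ≈ 2.84 m.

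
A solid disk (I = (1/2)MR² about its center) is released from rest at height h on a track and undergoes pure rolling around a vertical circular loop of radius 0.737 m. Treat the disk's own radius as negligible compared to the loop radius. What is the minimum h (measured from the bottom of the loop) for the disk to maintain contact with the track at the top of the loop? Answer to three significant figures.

For this body I = (1/2)MR², i.e. k = I/(MR²) = 0.5.
At the top of the loop, the minimum-contact condition is Mg = Mv_top²/r, so v_top² = gr.
With ω = v/R, the kinetic energy at speed v is ½(1+k)Mv² = (3/4)Mv².
Energy conservation from release (height h) to the top (height 2r): Mgh = Mg(2r) + (3/4)M·gr.
Thus h_min = 2r + (1+k)r/2 = r(2 + 1.5/2) = 0.737 × 2.75 ≈ 2.03 m.

h_min ≈ 2.03 m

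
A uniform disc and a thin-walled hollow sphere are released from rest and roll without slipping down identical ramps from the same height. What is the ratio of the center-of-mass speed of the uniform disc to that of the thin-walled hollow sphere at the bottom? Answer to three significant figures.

Each satisfies Mgh = ½(1+k)Mv² with k = I/(MR²), so v ∝ 1/√(1+k).
For the uniform disc k = 0.5; for the thin-walled hollow sphere k = 2/3.
v₁/v₂ = √((1+k₂)/(1+k₁)) = √(1.667/1.5) ≈ 1.05.

v_ratio ≈ 1.05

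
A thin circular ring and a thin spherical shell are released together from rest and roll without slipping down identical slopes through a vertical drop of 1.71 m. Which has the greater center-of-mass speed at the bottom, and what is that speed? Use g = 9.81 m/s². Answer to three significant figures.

the thin spherical shell, at v ≈ 4.49 m/s

For rolling without slipping, Mgh = ½(1+k)Mv² where k = I/(MR²), so v = √(2gh/(1+k)).
Thin circular ring: k = 1, giving v = √(2×9.81×1.71/2) = 4.096 m/s.
Thin spherical shell: k = 2/3, giving v = √(2×9.81×1.71/1.667) = 4.487 m/s.
The smaller k wins: the thin spherical shell, at ≈ 4.49 m/s.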